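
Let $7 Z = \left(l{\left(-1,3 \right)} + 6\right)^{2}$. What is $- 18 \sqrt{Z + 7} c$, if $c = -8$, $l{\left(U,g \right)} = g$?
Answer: $\frac{144 \sqrt{910}}{7} \approx 620.56$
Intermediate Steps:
$Z = \frac{81}{7}$ ($Z = \frac{\left(3 + 6\right)^{2}}{7} = \frac{9^{2}}{7} = \frac{1}{7} \cdot 81 = \frac{81}{7} \approx 11.571$)
$- 18 \sqrt{Z + 7} c = - 18 \sqrt{\frac{81}{7} + 7} \left(-8\right) = - 18 \sqrt{\frac{130}{7}} \left(-8\right) = - 18 \frac{\sqrt{910}}{7} \left(-8\right) = - \frac{18 \sqrt{910}}{7} \left(-8\right) = \frac{144 \sqrt{910}}{7}$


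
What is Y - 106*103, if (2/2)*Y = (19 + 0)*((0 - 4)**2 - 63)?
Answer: -11811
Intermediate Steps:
Y = -893 (Y = (19 + 0)*((0 - 4)**2 - 63) = 19*((-4)**2 - 63) = 19*(16 - 63) = 19*(-47) = -893)
Y - 106*103 = -893 - 106*103 = -893 - 10918 = -11811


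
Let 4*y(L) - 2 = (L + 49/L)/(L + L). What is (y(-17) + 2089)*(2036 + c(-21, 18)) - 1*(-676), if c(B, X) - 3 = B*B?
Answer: 1497886584/289 ≈ 5.1830e+6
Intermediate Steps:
c(B, X) = 3 + B² (c(B, X) = 3 + B*B = 3 + B²)
y(L) = ½ + (L + 49/L)/(8*L) (y(L) = ½ + ((L + 49/L)/(L + L))/4 = ½ + ((L + 49/L)/((2*L)))/4 = ½ + ((L + 49/L)*(1/(2*L)))/4 = ½ + ((L + 49/L)/(2*L))/4 = ½ + (L + 49/L)/(8*L))
(y(-17) + 2089)*(2036 + c(-21, 18)) - 1*(-676) = ((5/8 + (49/8)/(-17)²) + 2089)*(2036 + (3 + (-21)²)) - 1*(-676) = ((5/8 + (49/8)*(1/289)) + 2089)*(2036 + (3 + 441)) + 676 = ((5/8 + 49/2312) + 2089)*(2036 + 444) + 676 = (747/1156 + 2089)*2480 + 676 = (2415631/1156)*2480 + 676 = 1497691220/289 + 676 = 1497886584/289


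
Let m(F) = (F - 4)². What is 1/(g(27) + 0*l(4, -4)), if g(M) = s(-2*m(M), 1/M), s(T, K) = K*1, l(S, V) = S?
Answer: 27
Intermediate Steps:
m(F) = (-4 + F)²
s(T, K) = K
g(M) = 1/M
1/(g(27) + 0*l(4, -4)) = 1/(1/27 + 0*4) = 1/(1/27 + 0) = 1/(1/27) = 27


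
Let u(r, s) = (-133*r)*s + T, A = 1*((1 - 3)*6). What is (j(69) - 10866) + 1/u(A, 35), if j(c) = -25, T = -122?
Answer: -607042557/55738 ≈ -10891.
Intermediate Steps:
A = -12 (A = 1*(-2*6) = 1*(-12) = -12)
u(r, s) = -122 - 133*r*s (u(r, s) = (-133*r)*s - 122 = -133*r*s - 122 = -122 - 133*r*s)
(j(69) - 10866) + 1/u(A, 35) = (-25 - 10866) + 1/(-122 - 133*(-12)*35) = -10891 + 1/(-122 + 55860) = -10891 + 1/55738 = -607042557/55738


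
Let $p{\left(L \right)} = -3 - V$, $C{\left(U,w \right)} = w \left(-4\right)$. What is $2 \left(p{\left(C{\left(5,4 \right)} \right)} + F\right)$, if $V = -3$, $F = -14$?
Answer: $-28$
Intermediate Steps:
$C{\left(U,w \right)} = - 4 w$
$p{\left(L \right)} = 0$ ($p{\left(L \right)} = -3 - -3 = -3 + 3 = 0$)
$2 \left(p{\left(C{\left(5,4 \right)} \right)} + F\right) = 2 \left(0 - 14\right) = 2 \left(-14\right) = -28$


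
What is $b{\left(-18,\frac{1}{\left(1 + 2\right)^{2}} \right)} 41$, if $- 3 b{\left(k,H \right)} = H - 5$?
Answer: $\frac{1804}{27} \approx 66.815$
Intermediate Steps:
$b{\left(k,H \right)} = \frac{5}{3} - \frac{H}{3}$ ($b{\left(k,H \right)} = - \frac{H - 5}{3} = - \frac{-5 + H}{3} = \frac{5}{3} - \frac{H}{3}$)
$b{\left(-18,\frac{1}{\left(1 + 2\right)^{2}} \right)} 41 = \left(\frac{5}{3} - \frac{1}{3 \left(1 + 2\right)^{2}}\right) 41 = \left(\frac{5}{3} - \frac{1}{3 \cdot 3^{2}}\right) 41 = \left(\frac{5}{3} - \frac{1}{3 \cdot 9}\right) 41 = \left(\frac{5}{3} - \frac{1}{27}\right) 41 = \frac{44}{27} \cdot 41 = \frac{1804}{27}$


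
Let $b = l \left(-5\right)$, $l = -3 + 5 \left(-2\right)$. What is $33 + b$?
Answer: $98$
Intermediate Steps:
$l = -13$ ($l = -3 - 10 = -13$)
$b = 65$ ($b = \left(-13\right) \left(-5\right) = 65$)
$33 + b = 33 + 65 = 98$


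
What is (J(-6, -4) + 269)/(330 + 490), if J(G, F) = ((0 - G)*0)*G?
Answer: 269/820 ≈ 0.32805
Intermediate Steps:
J(G, F) = 0 (J(G, F) = (-G*0)*G = 0*G = 0)
(J(-6, -4) + 269)/(330 + 490) = (0 + 269)/(330 + 490) = 269/820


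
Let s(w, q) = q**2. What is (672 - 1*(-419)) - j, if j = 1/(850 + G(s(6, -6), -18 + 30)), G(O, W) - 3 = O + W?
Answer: 982990/901 ≈ 1091.0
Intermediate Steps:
G(O, W) = 3 + O + W (G(O, W) = 3 + (O + W) = 3 + O + W)
j = 1/901 (j = 1/(850 + (3 + (-6)**2 + (-18 + 30))) = 1/(850 + (3 + 36 + 12)) = 1/(850 + 51) = 1/901 ≈ 0.0011099)
(672 - 1*(-419)) - j = (672 - 1*(-419)) - 1*1/901 = (672 + 419) - 1/901 = 1091 - 1/901 = 982990/901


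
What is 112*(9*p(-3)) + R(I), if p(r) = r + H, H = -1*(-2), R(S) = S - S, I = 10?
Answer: -1008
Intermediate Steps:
R(S) = 0
H = 2
p(r) = 2 + r (p(r) = r + 2 = 2 + r)
112*(9*p(-3)) + R(I) = 112*(9*(2 - 3)) + 0 = 112*(9*(-1)) + 0 = 112*(-9) + 0 = -1008 + 0 = -1008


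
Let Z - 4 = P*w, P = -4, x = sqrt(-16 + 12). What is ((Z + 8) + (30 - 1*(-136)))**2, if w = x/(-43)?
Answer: 58583652/1849 + 2848*I/43 ≈ 31684.0 + 66.233*I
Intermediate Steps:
x = 2*I (x = sqrt(-4) = 2*I ≈ 2.0*I)
w = -2*I/43 (w = (2*I)/(-43) = (2*I)*(-1/43) = -2*I/43 ≈ -0.046512*I)
Z = 4 + 8*I/43 (Z = 4 - (-8)*I/43 = 4 + 8*I/43 ≈ 4.0 + 0.18605*I)
((Z + 8) + (30 - 1*(-136)))**2 = (((4 + 8*I/43) + 8) + (30 - 1*(-136)))**2 = ((12 + 8*I/43) + (30 + 136))**2 = ((12 + 8*I/43) + 166)**2 = (178 + 8*I/43)**2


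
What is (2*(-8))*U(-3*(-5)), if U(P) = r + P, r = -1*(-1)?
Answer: -256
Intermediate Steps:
r = 1
U(P) = 1 + P
(2*(-8))*U(-3*(-5)) = (2*(-8))*(1 - 3*(-5)) = -16*(1 + 15) = -16*16 = -256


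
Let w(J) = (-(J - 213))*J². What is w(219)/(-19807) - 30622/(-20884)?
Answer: 3308117549/206824694 ≈ 15.995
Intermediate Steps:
w(J) = J²*(213 - J) (w(J) = (-(-213 + J))*J² = (213 - J)*J² = J²*(213 - J))
w(219)/(-19807) - 30622/(-20884) = (219²*(213 - 1*219))/(-19807) - 30622/(-20884) = (47961*(213 - 219))*(-1/19807) - 30622*(-1/20884) = (47961*(-6))*(-1/19807) + 15311/10442 = -287766*(-1/19807) + 15311/10442 = 287766/19807 + 15311/10442 = 3308117549/206824694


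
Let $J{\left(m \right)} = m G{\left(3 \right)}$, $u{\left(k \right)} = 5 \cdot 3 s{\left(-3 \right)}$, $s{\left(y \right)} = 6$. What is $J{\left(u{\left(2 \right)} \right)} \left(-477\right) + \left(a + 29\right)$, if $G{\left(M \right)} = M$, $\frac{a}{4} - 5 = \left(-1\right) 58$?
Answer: $-128973$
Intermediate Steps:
$a = -212$ ($a = 20 + 4 \left(\left(-1\right) 58\right) = 20 + 4 \left(-58\right) = 20 - 232 = -212$)
$u{\left(k \right)} = 90$ ($u{\left(k \right)} = 5 \cdot 3 \cdot 6 = 15 \cdot 6 = 90$)
$J{\left(m \right)} = 3 m$ ($J{\left(m \right)} = m 3 = 3 m$)
$J{\left(u{\left(2 \right)} \right)} \left(-477\right) + \left(a + 29\right) = 3 \cdot 90 \left(-477\right) + \left(-212 + 29\right) = 270 \left(-477\right) - 183 = -128790 - 183 = -128973$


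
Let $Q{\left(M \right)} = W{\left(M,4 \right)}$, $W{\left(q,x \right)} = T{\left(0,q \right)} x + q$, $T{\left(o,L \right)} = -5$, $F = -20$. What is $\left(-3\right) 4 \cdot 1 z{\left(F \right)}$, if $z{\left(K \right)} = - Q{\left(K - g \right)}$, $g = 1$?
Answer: $-492$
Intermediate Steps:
$W{\left(q,x \right)} = q - 5 x$ ($W{\left(q,x \right)} = - 5 x + q = q - 5 x$)
$Q{\left(M \right)} = -20 + M$ ($Q{\left(M \right)} = M - 20 = -20 + M$)
$z{\left(K \right)} = 21 - K$ ($z{\left(K \right)} = - (-20 + \left(K - 1\right)) = - (-20 + \left(-1 + K\right)) = - (-21 + K) = 21 - K$)
$\left(-3\right) 4 \cdot 1 z{\left(F \right)} = \left(-3\right) 4 \cdot 1 \left(21 - -20\right) = \left(-12\right) 1 \left(21 + 20\right) = \left(-12\right) 41 = -492$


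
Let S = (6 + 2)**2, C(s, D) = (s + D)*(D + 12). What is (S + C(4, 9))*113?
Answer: 38081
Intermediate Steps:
C(s, D) = (12 + D)*(D + s) (C(s, D) = (D + s)*(12 + D) = (12 + D)*(D + s))
S = 64 (S = 8**2 = 64)
(S + C(4, 9))*113 = (64 + (9**2 + 12*9 + 12*4 + 9*4))*113 = (64 + (81 + 108 + 48 + 36))*113 = (64 + 273)*113 = 337*113 = 38081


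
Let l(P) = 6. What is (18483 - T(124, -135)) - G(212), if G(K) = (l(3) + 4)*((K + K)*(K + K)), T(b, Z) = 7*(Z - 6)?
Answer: -1778290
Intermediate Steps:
T(b, Z) = -42 + 7*Z (T(b, Z) = 7*(-6 + Z) = -42 + 7*Z)
G(K) = 40*K² (G(K) = (6 + 4)*((K + K)*(K + K)) = 10*((2*K)*(2*K)) = 10*(4*K²) = 40*K²)
(18483 - T(124, -135)) - G(212) = (18483 - (-42 + 7*(-135))) - 40*212² = (18483 - (-42 - 945)) - 40*44944 = (18483 - 1*(-987)) - 1*1797760 = (18483 + 987) - 1797760 = 19470 - 1797760 = -1778290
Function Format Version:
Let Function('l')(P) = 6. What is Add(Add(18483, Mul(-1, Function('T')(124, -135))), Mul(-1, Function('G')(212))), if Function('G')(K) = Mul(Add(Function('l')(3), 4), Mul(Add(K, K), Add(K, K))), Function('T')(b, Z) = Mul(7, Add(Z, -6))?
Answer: -1778290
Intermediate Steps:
Function('T')(b, Z) = Add(-42, Mul(7, Z)) (Function('T')(b, Z) = Mul(7, Add(-6, Z)) = Add(-42, Mul(7, Z)))
Function('G')(K) = Mul(40, Pow(K, 2)) (Function('G')(K) = Mul(Add(6, 4), Mul(Add(K, K), Add(K, K))) = Mul(10, Mul(Mul(2, K), Mul(2, K))) = Mul(10, Mul(4, Pow(K, 2))) = Mul(40, Pow(K, 2)))
Add(Add(18483, Mul(-1, Function('T')(124, -135))), Mul(-1, Function('G')(212))) = Add(Add(18483, Mul(-1, Add(-42, Mul(7, -135)))), Mul(-1, Mul(40, Pow(212, 2)))) = Add(Add(18483, Mul(-1, Add(-42, -945))), Mul(-1, Mul(40, 44944))) = Add(Add(18483, Mul(-1, -987)), Mul(-1, 1797760)) = Add(Add(18483, 987), -1797760) = Add(19470, -1797760) = -1778290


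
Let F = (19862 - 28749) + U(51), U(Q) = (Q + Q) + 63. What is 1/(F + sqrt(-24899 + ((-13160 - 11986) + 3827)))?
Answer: -4361/38059751 - I*sqrt(46218)/76119502 ≈ -0.00011458 - 2.8243e-6*I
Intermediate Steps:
U(Q) = 63 + 2*Q (U(Q) = 2*Q + 63 = 63 + 2*Q)
F = -8722 (F = (19862 - 28749) + (63 + 2*51) = -8887 + (63 + 102) = -8887 + 165 = -8722)
1/(F + sqrt(-24899 + ((-13160 - 11986) + 3827))) = 1/(-8722 + sqrt(-24899 + ((-13160 - 11986) + 3827))) = 1/(-8722 + sqrt(-24899 + (-25146 + 3827))) = 1/(-8722 + sqrt(-24899 - 21319)) = 1/(-8722 + sqrt(-46218)) = 1/(-8722 + I*sqrt(46218))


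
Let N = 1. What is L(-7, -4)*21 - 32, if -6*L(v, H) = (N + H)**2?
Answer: -127/2 ≈ -63.500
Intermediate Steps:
L(v, H) = -(1 + H)**2/6
L(-7, -4)*21 - 32 = -(1 - 4)**2/6*21 - 32 = -1/6*(-3)**2*21 - 32 = -1/6*9*21 - 32 = -3/2*21 - 32 = -63/2 - 32 = -127/2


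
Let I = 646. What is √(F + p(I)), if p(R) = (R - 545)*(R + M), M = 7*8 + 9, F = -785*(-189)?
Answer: 12*√1529 ≈ 469.23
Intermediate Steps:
F = 148365
M = 65 (M = 56 + 9 = 65)
p(R) = (-545 + R)*(65 + R) (p(R) = (R - 545)*(R + 65) = (-545 + R)*(65 + R))
√(F + p(I)) = √(148365 + (-35425 + 646² - 480*646)) = √(148365 + (-35425 + 417316 - 310080)) = √(148365 + 71811) = √220176 = 12*√1529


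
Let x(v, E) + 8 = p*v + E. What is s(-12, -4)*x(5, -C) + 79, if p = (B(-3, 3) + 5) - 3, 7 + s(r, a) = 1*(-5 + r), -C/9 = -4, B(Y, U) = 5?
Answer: 295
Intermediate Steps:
C = 36 (C = -9*(-4) = 36)
s(r, a) = -12 + r (s(r, a) = -7 + 1*(-5 + r) = -7 + (-5 + r) = -12 + r)
p = 7 (p = (5 + 5) - 3 = 10 - 3 = 7)
x(v, E) = -8 + E + 7*v (x(v, E) = -8 + (7*v + E) = -8 + (E + 7*v) = -8 + E + 7*v)
s(-12, -4)*x(5, -C) + 79 = (-12 - 12)*(-8 - 1*36 + 7*5) + 79 = -24*(-8 - 36 + 35) + 79 = -24*(-9) + 79 = 216 + 79 = 295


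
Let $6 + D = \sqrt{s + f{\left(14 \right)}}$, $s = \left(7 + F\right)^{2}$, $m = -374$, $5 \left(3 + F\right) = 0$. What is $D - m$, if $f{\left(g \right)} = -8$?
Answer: $368 + 2 \sqrt{2} \approx 370.83$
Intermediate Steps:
$F = -3$ ($F = -3 + \frac{1}{5} \cdot 0 = -3 + 0 = -3$)
$s = 16$ ($s = \left(7 - 3\right)^{2} = 4^{2} = 16$)
$D = -6 + 2 \sqrt{2}$ ($D = -6 + \sqrt{16 - 8} = -6 + \sqrt{8} = -6 + 2 \sqrt{2} \approx -3.1716$)
$D - m = \left(-6 + 2 \sqrt{2}\right) - -374 = \left(-6 + 2 \sqrt{2}\right) + 374 = 368 + 2 \sqrt{2}$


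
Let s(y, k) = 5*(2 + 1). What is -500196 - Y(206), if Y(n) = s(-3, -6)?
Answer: -500211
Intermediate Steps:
s(y, k) = 15 (s(y, k) = 5*3 = 15)
Y(n) = 15
-500196 - Y(206) = -500196 - 1*15 = -500196 - 15 = -500211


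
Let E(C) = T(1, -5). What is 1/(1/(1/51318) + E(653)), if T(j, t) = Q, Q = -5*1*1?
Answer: 1/51313 ≈ 1.9488e-5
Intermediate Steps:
Q = -5 (Q = -5*1 = -5)
T(j, t) = -5
E(C) = -5
1/(1/(1/51318) + E(653)) = 1/(1/(1/51318) - 5) = 1/(51318 - 5) = 1/51313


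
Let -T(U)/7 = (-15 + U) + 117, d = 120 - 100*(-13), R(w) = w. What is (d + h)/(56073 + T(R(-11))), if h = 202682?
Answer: 102051/27718 ≈ 3.6818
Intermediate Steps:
d = 1420 (d = 120 + 1300 = 1420)
T(U) = -714 - 7*U (T(U) = -7*((-15 + U) + 117) = -7*(102 + U) = -714 - 7*U)
(d + h)/(56073 + T(R(-11))) = (1420 + 202682)/(56073 + (-714 - 7*(-11))) = 204102/(56073 + (-714 + 77)) = 204102/(56073 - 637) = 204102/55436 = 204102*(1/55436) = 102051/27718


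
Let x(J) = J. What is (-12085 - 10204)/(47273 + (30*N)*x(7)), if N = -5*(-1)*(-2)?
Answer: -22289/45173 ≈ -0.49341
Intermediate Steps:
N = -10 (N = 5*(-2) = -10)
(-12085 - 10204)/(47273 + (30*N)*x(7)) = (-12085 - 10204)/(47273 + (30*(-10))*7) = -22289/(47273 - 300*7) = -22289/(47273 - 2100) = -22289/45173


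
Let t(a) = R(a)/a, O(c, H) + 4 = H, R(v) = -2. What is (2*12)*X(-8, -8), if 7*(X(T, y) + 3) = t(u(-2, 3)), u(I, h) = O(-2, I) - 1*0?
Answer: -496/7 ≈ -70.857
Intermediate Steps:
O(c, H) = -4 + H
u(I, h) = -4 + I (u(I, h) = (-4 + I) - 1*0 = (-4 + I) + 0 = -4 + I)
t(a) = -2/a
X(T, y) = -62/21 (X(T, y) = -3 + (-2/(-4 - 2))/7 = -3 + (-2/(-6))/7 = -3 + (-2*(-⅙))/7 = -3 + (⅐)*(⅓) = -3 + 1/21 = -62/21)
(2*12)*X(-8, -8) = (2*12)*(-62/21) = 24*(-62/21) = -496/7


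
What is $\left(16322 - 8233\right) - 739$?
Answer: $7350$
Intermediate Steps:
$\left(16322 - 8233\right) - 739 = 8089 - 739 = 7350$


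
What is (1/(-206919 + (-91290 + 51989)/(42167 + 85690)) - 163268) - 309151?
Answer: -12498355747685253/26456081884 ≈ -4.7242e+5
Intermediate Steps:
(1/(-206919 + (-91290 + 51989)/(42167 + 85690)) - 163268) - 309151 = (1/(-206919 - 39301/127857) - 163268) - 309151 = (1/(-26456081884/127857) - 163268) - 309151 = (-127857/26456081884 - 163268) - 309151 = -4319431577164769/26456081884 - 309151 = -12498355747685253/26456081884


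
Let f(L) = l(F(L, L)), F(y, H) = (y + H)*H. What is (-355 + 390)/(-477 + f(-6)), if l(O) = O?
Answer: -7/81 ≈ -0.086420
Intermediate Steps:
F(y, H) = H*(H + y) (F(y, H) = (H + y)*H = H*(H + y))
f(L) = 2*L² (f(L) = L*(L + L) = L*(2*L) = 2*L²)
(-355 + 390)/(-477 + f(-6)) = (-355 + 390)/(-477 + 2*(-6)²) = 35/(-477 + 2*36) = 35/(-477 + 72) = 35/(-405) = 35*(-1/405) = -7/81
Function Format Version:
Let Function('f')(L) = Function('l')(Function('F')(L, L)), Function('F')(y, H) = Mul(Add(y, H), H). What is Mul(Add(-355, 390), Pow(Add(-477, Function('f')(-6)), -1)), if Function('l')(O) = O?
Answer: Rational(-7, 81) ≈ -0.086420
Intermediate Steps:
Function('F')(y, H) = Mul(H, Add(H, y)) (Function('F')(y, H) = Mul(Add(H, y), H) = Mul(H, Add(H, y)))
Function('f')(L) = Mul(2, Pow(L, 2)) (Function('f')(L) = Mul(L, Add(L, L)) = Mul(L, Mul(2, L)) = Mul(2, Pow(L, 2)))
Mul(Add(-355, 390), Pow(Add(-477, Function('f')(-6)), -1)) = Mul(Add(-355, 390), Pow(Add(-477, Mul(2, Pow(-6, 2))), -1)) = Mul(35, Pow(Add(-477, Mul(2, 36)), -1)) = Mul(35, Pow(Add(-477, 72), -1)) = Mul(35, Pow(-405, -1)) = Mul(35, Rational(-1, 405)) = Rational(-7, 81)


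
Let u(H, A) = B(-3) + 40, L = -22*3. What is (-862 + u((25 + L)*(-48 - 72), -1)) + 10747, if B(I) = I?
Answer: 9922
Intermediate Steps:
L = -66
u(H, A) = 37 (u(H, A) = -3 + 40 = 37)
(-862 + u((25 + L)*(-48 - 72), -1)) + 10747 = (-862 + 37) + 10747 = -825 + 10747 = 9922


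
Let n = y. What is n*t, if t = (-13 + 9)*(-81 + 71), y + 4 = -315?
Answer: -12760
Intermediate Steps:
y = -319 (y = -4 - 315 = -319)
n = -319
t = 40 (t = -4*(-10) = 40)
n*t = -319*40 = -12760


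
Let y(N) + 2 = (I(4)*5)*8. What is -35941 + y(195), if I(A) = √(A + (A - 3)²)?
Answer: -35943 + 40*√5 ≈ -35854.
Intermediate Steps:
I(A) = √(A + (-3 + A)²)
y(N) = -2 + 40*√5 (y(N) = -2 + (√(4 + (-3 + 4)²)*5)*8 = -2 + (√(4 + 1²)*5)*8 = -2 + (√(4 + 1)*5)*8 = -2 + (√5*5)*8 = -2 + (5*√5)*8 = -2 + 40*√5)
-35941 + y(195) = -35941 + (-2 + 40*√5) = -35943 + 40*√5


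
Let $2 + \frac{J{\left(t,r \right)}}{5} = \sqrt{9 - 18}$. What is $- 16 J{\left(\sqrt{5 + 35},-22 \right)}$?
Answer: $160 - 240 i \approx 160.0 - 240.0 i$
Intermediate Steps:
$J{\left(t,r \right)} = -10 + 15 i$ ($J{\left(t,r \right)} = -10 + 5 \sqrt{9 - 18} = -10 + 5 \sqrt{-9} = -10 + 5 \cdot 3 i = -10 + 15 i$)
$- 16 J{\left(\sqrt{5 + 35},-22 \right)} = - 16 \left(-10 + 15 i\right) = 160 - 240 i$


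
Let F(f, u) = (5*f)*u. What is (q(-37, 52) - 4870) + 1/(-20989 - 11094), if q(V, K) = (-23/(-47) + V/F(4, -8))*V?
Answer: -1181389204469/241264160 ≈ -4896.7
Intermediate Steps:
F(f, u) = 5*f*u
q(V, K) = V*(23/47 - V/160) (q(V, K) = (-23/(-47) + V/((5*4*(-8))))*V = (-23*(-1/47) + V/(-160))*V = (23/47 + V*(-1/160))*V = (23/47 - V/160)*V = V*(23/47 - V/160))
(q(-37, 52) - 4870) + 1/(-20989 - 11094) = ((1/7520)*(-37)*(3680 - 47*(-37)) - 4870) + 1/(-20989 - 11094) = ((1/7520)*(-37)*(3680 + 1739) - 4870) + 1/(-32083) = ((1/7520)*(-37)*5419 - 4870) - 1/32083 = (-200503/7520 - 4870) - 1/32083 = -36822903/7520 - 1/32083 = -1181389204469/241264160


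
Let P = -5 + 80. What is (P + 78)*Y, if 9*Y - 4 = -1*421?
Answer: -7089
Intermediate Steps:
Y = -139/3 (Y = 4/9 + (-1*421)/9 = 4/9 + (⅑)*(-421) = 4/9 - 421/9 = -139/3 ≈ -46.333)
P = 75
(P + 78)*Y = (75 + 78)*(-139/3) = 153*(-139/3) = -7089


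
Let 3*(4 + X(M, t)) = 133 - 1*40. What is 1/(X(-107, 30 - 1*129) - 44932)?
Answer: -1/44905 ≈ -2.2269e-5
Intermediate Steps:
X(M, t) = 27 (X(M, t) = -4 + (133 - 1*40)/3 = -4 + (133 - 40)/3 = -4 + (⅓)*93 = -4 + 31 = 27)
1/(X(-107, 30 - 1*129) - 44932) = 1/(27 - 44932) = 1/(-44905) = -1/44905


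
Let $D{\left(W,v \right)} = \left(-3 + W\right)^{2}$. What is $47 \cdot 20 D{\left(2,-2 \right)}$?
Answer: $940$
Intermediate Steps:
$47 \cdot 20 D{\left(2,-2 \right)} = 47 \cdot 20 \left(-3 + 2\right)^{2} = 940 \left(-1\right)^{2} = 940 \cdot 1 = 940$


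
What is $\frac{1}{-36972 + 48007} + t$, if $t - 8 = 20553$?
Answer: $\frac{226890636}{11035} \approx 20561.0$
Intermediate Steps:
$t = 20561$ ($t = 8 + 20553 = 20561$)
$\frac{1}{-36972 + 48007} + t = \frac{1}{-36972 + 48007} + 20561 = \frac{1}{11035} + 20561 = \frac{226890636}{11035}$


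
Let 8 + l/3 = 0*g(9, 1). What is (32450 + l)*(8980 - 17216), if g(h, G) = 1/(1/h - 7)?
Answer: -267060536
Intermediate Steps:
g(h, G) = 1/(-7 + 1/h)
l = -24 (l = -24 + 3*(0*(-1*9/(-1 + 7*9))) = -24 + 3*(0*(-1*9/(-1 + 63))) = -24 + 3*(0*(-1*9/62)) = -24 + 3*(0*(-1*9*1/62)) = -24 + 3*(0*(-9/62)) = -24 + 3*0 = -24 + 0 = -24)
(32450 + l)*(8980 - 17216) = (32450 - 24)*(8980 - 17216) = 32426*(-8236) = -267060536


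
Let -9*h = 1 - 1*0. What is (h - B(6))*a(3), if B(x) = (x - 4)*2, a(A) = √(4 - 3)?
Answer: -37/9 ≈ -4.1111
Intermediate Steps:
a(A) = 1 (a(A) = √1 = 1)
B(x) = -8 + 2*x (B(x) = (-4 + x)*2 = -8 + 2*x)
h = -⅑ (h = -(1 - 1*0)/9 = -(1 + 0)/9 = -⅑*1 = -⅑ ≈ -0.11111)
(h - B(6))*a(3) = (-⅑ - (-8 + 2*6))*1 = (-⅑ - (-8 + 12))*1 = (-⅑ - 1*4)*1 = (-⅑ - 4)*1 = -37/9*1 = -37/9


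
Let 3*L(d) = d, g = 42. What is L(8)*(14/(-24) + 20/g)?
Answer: -2/7 ≈ -0.28571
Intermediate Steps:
L(d) = d/3
L(8)*(14/(-24) + 20/g) = ((⅓)*8)*(14/(-24) + 20/42) = 8*(14*(-1/24) + 20*(1/42))/3 = 8*(-7/12 + 10/21)/3 = (8/3)*(-3/28) = -2/7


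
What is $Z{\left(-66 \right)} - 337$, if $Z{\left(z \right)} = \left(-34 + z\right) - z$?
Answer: $-371$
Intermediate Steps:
$Z{\left(z \right)} = -34$
$Z{\left(-66 \right)} - 337 = -34 - 337 = -371$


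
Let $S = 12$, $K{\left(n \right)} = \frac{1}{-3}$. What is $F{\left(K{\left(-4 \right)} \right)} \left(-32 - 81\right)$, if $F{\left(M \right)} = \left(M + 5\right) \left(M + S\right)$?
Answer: $- \frac{55370}{9} \approx -6152.2$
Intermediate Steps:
$K{\left(n \right)} = - \frac{1}{3}$
$F{\left(M \right)} = \left(5 + M\right) \left(12 + M\right)$ ($F{\left(M \right)} = \left(M + 5\right) \left(M + 12\right) = \left(5 + M\right) \left(12 + M\right)$)
$F{\left(K{\left(-4 \right)} \right)} \left(-32 - 81\right) = \left(60 + \left(- \frac{1}{3}\right)^{2} + 17 \left(- \frac{1}{3}\right)\right) \left(-32 - 81\right) = \left(60 + \frac{1}{9} - \frac{17}{3}\right) \left(-32 - 81\right) = \frac{490}{9} \left(-113\right) = - \frac{55370}{9}$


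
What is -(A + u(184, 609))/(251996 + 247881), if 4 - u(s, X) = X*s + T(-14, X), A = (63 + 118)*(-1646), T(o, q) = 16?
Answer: 409994/499877 ≈ 0.82019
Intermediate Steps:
A = -297926 (A = 181*(-1646) = -297926)
u(s, X) = -12 - X*s (u(s, X) = 4 - (X*s + 16) = 4 - (16 + X*s) = 4 + (-16 - X*s) = -12 - X*s)
-(A + u(184, 609))/(251996 + 247881) = -(-297926 + (-12 - 1*609*184))/(251996 + 247881) = -(-297926 + (-12 - 112056))/499877 = -(-297926 - 112068)/499877 = -(-409994)/499877 = -1*(-409994/499877) = 409994/499877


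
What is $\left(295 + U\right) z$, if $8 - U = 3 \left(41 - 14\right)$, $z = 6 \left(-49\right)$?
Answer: $-65268$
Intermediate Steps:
$z = -294$
$U = -73$ ($U = 8 - 3 \left(41 - 14\right) = 8 - 3 \cdot 27 = 8 - 81 = -73$)
$\left(295 + U\right) z = \left(295 - 73\right) \left(-294\right) = 222 \left(-294\right) = -65268$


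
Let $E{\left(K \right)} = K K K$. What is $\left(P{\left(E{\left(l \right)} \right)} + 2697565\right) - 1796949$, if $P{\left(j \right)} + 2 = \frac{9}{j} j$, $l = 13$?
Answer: $900623$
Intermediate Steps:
$E{\left(K \right)} = K^{3}$ ($E{\left(K \right)} = K^{2} K = K^{3}$)
$P{\left(j \right)} = 7$ ($P{\left(j \right)} = -2 + \frac{9}{j} j = -2 + 9 = 7$)
$\left(P{\left(E{\left(l \right)} \right)} + 2697565\right) - 1796949 = \left(7 + 2697565\right) - 1796949 = 2697572 - 1796949 = 900623$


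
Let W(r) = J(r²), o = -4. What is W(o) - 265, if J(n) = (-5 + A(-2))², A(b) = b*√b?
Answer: -248 + 20*I*√2 ≈ -248.0 + 28.284*I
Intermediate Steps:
A(b) = b^(3/2)
J(n) = (-5 - 2*I*√2)² (J(n) = (-5 + (-2)^(3/2))² = (-5 - 2*I*√2)²)
W(r) = 17 + 20*I*√2
W(o) - 265 = (17 + 20*I*√2) - 265 = -248 + 20*I*√2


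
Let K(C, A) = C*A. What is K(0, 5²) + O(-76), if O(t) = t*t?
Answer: 5776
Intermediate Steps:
K(C, A) = A*C
O(t) = t²
K(0, 5²) + O(-76) = 5²*0 + (-76)² = 25*0 + 5776 = 0 + 5776 = 5776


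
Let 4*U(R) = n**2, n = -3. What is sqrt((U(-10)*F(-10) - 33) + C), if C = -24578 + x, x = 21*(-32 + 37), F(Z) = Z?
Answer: I*sqrt(98114)/2 ≈ 156.62*I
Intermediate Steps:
x = 105 (x = 21*5 = 105)
U(R) = 9/4 (U(R) = (1/4)*(-3)**2 = (1/4)*9 = 9/4)
C = -24473 (C = -24578 + 105 = -24473)
sqrt((U(-10)*F(-10) - 33) + C) = sqrt(((9/4)*(-10) - 33) - 24473) = sqrt((-45/2 - 33) - 24473) = sqrt(-111/2 - 24473) = sqrt(-49057/2) = I*sqrt(98114)/2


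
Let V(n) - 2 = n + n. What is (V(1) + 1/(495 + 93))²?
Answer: 5536609/345744 ≈ 16.014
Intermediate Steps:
V(n) = 2 + 2*n (V(n) = 2 + (n + n) = 2 + 2*n)
(V(1) + 1/(495 + 93))² = ((2 + 2*1) + 1/(495 + 93))² = ((2 + 2) + 1/588)² = (4 + 1/588)² = (2353/588)² = 5536609/345744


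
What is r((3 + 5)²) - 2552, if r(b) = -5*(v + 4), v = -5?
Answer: -2547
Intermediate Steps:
r(b) = 5 (r(b) = -5*(-5 + 4) = -5*(-1) = 5)
r((3 + 5)²) - 2552 = 5 - 2552 = -2547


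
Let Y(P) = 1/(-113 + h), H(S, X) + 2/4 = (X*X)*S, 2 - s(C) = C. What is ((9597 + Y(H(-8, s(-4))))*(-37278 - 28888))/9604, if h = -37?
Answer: -47624599567/720300 ≈ -66118.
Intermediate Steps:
s(C) = 2 - C
H(S, X) = -½ + S*X² (H(S, X) = -½ + (X*X)*S = -½ + X²*S = -½ + S*X²)
Y(P) = -1/150 (Y(P) = 1/(-113 - 37) = 1/(-150) = -1/150)
((9597 + Y(H(-8, s(-4))))*(-37278 - 28888))/9604 = ((9597 - 1/150)*(-37278 - 28888))/9604 = ((1439549/150)*(-66166))*(1/9604) = -47624599567/75*1/9604 = -47624599567/720300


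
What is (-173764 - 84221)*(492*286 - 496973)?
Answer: 91909994085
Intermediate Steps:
(-173764 - 84221)*(492*286 - 496973) = -257985*(140712 - 496973) = -257985*(-356261) = 91909994085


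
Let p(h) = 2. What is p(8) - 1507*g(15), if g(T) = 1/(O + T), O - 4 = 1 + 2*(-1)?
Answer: -1471/18 ≈ -81.722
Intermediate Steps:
O = 3 (O = 4 + (1 + 2*(-1)) = 4 + (1 - 2) = 4 - 1 = 3)
g(T) = 1/(3 + T)
p(8) - 1507*g(15) = 2 - 1507/(3 + 15) = 2 - 1507/18 = -1471/18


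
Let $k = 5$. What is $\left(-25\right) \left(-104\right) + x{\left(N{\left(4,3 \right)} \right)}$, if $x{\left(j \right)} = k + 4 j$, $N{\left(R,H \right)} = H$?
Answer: $2617$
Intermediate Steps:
$x{\left(j \right)} = 5 + 4 j$
$\left(-25\right) \left(-104\right) + x{\left(N{\left(4,3 \right)} \right)} = \left(-25\right) \left(-104\right) + \left(5 + 4 \cdot 3\right) = 2600 + \left(5 + 12\right) = 2600 + 17 = 2617$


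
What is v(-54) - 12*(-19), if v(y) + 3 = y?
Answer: 171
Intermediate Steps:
v(y) = -3 + y
v(-54) - 12*(-19) = (-3 - 54) - 12*(-19) = -57 - 1*(-228) = -57 + 228 = 171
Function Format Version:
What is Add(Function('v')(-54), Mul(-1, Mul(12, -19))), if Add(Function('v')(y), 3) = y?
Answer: 171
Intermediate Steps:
Function('v')(y) = Add(-3, y)
Add(Function('v')(-54), Mul(-1, Mul(12, -19))) = Add(Add(-3, -54), Mul(-1, Mul(12, -19))) = Add(-57, Mul(-1, -228)) = Add(-57, 228) = 171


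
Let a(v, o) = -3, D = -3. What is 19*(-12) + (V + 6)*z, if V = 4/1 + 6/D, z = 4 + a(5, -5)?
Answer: -220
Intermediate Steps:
z = 1 (z = 4 - 3 = 1)
V = 2 (V = 4/1 + 6/(-3) = 4*1 + 6*(-1/3) = 4 - 2 = 2)
19*(-12) + (V + 6)*z = 19*(-12) + (2 + 6)*1 = -228 + 8*1 = -228 + 8 = -220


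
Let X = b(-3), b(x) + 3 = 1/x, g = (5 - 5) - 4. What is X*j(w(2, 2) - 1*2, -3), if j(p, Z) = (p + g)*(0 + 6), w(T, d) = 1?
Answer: 100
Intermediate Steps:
g = -4 (g = 0 - 4 = -4)
j(p, Z) = -24 + 6*p (j(p, Z) = (p - 4)*(0 + 6) = (-4 + p)*6 = -24 + 6*p)
b(x) = -3 + 1/x
X = -10/3 (X = -3 + 1/(-3) = -3 - ⅓ = -10/3 ≈ -3.3333)
X*j(w(2, 2) - 1*2, -3) = -10*(-24 + 6*(1 - 1*2))/3 = -10*(-24 + 6*(1 - 2))/3 = -10*(-24 + 6*(-1))/3 = -10*(-24 - 6)/3 = -10/3*(-30) = 100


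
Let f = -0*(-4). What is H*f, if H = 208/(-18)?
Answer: 0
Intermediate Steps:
f = 0 (f = -6*0 = 0)
H = -104/9 (H = 208*(-1/18) = -104/9 ≈ -11.556)
H*f = -104/9*0 = 0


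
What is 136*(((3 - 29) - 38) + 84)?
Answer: 2720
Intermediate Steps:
136*(((3 - 29) - 38) + 84) = 136*((-26 - 38) + 84) = 136*(-64 + 84) = 136*20 = 2720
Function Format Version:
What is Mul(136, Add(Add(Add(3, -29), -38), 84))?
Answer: 2720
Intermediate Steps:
Mul(136, Add(Add(Add(3, -29), -38), 84)) = Mul(136, Add(Add(-26, -38), 84)) = Mul(136, Add(-64, 84)) = Mul(136, 20) = 2720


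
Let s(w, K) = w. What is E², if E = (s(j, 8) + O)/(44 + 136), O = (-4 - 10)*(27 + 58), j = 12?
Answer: 346921/8100 ≈ 42.830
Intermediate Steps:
O = -1190 (O = -14*85 = -1190)
E = -589/90 (E = (12 - 1190)/(44 + 136) = -1178/180 = -1178*1/180 = -589/90 ≈ -6.5444)
E² = (-589/90)² = 346921/8100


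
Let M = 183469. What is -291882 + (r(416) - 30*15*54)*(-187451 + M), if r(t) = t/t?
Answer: 96466736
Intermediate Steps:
r(t) = 1
-291882 + (r(416) - 30*15*54)*(-187451 + M) = -291882 + (1 - 30*15*54)*(-187451 + 183469) = -291882 + (1 - 450*54)*(-3982) = -291882 + (1 - 24300)*(-3982) = -291882 - 24299*(-3982) = -291882 + 96758618 = 96466736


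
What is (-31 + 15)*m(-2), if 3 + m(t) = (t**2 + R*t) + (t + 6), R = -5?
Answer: -240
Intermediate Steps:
m(t) = 3 + t**2 - 4*t (m(t) = -3 + ((t**2 - 5*t) + (t + 6)) = -3 + ((t**2 - 5*t) + (6 + t)) = -3 + (6 + t**2 - 4*t) = 3 + t**2 - 4*t)
(-31 + 15)*m(-2) = (-31 + 15)*(3 + (-2)**2 - 4*(-2)) = -16*(3 + 4 + 8) = -16*15 = -240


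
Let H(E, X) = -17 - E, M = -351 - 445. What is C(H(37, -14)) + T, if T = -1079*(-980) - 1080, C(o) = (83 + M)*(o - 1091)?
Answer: 1872725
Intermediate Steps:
M = -796
C(o) = 777883 - 713*o (C(o) = (83 - 796)*(o - 1091) = -713*(-1091 + o) = 777883 - 713*o)
T = 1056340 (T = 1057420 - 1080 = 1056340)
C(H(37, -14)) + T = (777883 - 713*(-17 - 1*37)) + 1056340 = (777883 - 713*(-17 - 37)) + 1056340 = (777883 - 713*(-54)) + 1056340 = (777883 + 38502) + 1056340 = 816385 + 1056340 = 1872725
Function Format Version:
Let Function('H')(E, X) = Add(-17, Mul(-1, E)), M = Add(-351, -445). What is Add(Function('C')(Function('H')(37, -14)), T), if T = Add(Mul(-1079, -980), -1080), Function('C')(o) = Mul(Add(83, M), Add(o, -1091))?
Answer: 1872725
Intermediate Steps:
M = -796
Function('C')(o) = Add(777883, Mul(-713, o)) (Function('C')(o) = Mul(Add(83, -796), Add(o, -1091)) = Mul(-713, Add(-1091, o)) = Add(777883, Mul(-713, o)))
T = 1056340 (T = Add(1057420, -1080) = 1056340)
Add(Function('C')(Function('H')(37, -14)), T) = Add(Add(777883, Mul(-713, Add(-17, Mul(-1, 37)))), 1056340) = Add(Add(777883, Mul(-713, Add(-17, -37))), 1056340) = Add(Add(777883, Mul(-713, -54)), 1056340) = Add(Add(777883, 38502), 1056340) = Add(816385, 1056340) = 1872725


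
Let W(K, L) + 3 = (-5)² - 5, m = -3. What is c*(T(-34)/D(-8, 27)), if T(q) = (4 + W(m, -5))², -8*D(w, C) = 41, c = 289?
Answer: -1019592/41 ≈ -24868.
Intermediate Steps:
W(K, L) = 17 (W(K, L) = -3 + ((-5)² - 5) = -3 + (25 - 5) = -3 + 20 = 17)
D(w, C) = -41/8 (D(w, C) = -⅛*41 = -41/8)
T(q) = 441 (T(q) = (4 + 17)² = 21² = 441)
c*(T(-34)/D(-8, 27)) = 289*(441/(-41/8)) = 289*(441*(-8/41)) = 289*(-3528/41) = -1019592/41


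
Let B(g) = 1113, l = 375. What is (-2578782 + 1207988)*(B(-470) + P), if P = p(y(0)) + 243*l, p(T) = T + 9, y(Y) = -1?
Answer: -126450263324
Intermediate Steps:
p(T) = 9 + T
P = 91133 (P = (9 - 1) + 243*375 = 8 + 91125 = 91133)
(-2578782 + 1207988)*(B(-470) + P) = (-2578782 + 1207988)*(1113 + 91133) = -1370794*92246 = -126450263324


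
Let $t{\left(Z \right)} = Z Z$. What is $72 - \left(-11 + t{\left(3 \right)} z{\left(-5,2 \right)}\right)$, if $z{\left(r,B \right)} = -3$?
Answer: $110$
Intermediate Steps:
$t{\left(Z \right)} = Z^{2}$
$72 - \left(-11 + t{\left(3 \right)} z{\left(-5,2 \right)}\right) = 72 - \left(-11 + 3^{2} \left(-3\right)\right) = 72 - \left(-11 + 9 \left(-3\right)\right) = 72 - \left(-11 - 27\right) = 72 - -38 = 72 + 38 = 110$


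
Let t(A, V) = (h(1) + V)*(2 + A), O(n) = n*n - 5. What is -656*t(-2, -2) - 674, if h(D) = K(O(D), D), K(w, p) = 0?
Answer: -674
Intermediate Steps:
O(n) = -5 + n**2 (O(n) = n**2 - 5 = -5 + n**2)
h(D) = 0
t(A, V) = V*(2 + A) (t(A, V) = (0 + V)*(2 + A) = V*(2 + A))
-656*t(-2, -2) - 674 = -(-1312)*(2 - 2) - 674 = -(-1312)*0 - 674 = -656*0 - 674 = 0 - 674 = -674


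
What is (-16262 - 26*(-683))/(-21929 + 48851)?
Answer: 748/13461 ≈ 0.055568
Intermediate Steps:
(-16262 - 26*(-683))/(-21929 + 48851) = (-16262 + 17758)/26922 = 1496*(1/26922) = 748/13461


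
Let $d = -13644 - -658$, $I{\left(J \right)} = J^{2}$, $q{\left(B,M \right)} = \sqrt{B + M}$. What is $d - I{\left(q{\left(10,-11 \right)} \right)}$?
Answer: $-12985$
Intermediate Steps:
$d = -12986$ ($d = -13644 + 658 = -12986$)
$d - I{\left(q{\left(10,-11 \right)} \right)} = -12986 - \left(\sqrt{10 - 11}\right)^{2} = -12986 - \left(\sqrt{-1}\right)^{2} = -12986 - i^{2} = -12986 - -1 = -12986 + 1 = -12985$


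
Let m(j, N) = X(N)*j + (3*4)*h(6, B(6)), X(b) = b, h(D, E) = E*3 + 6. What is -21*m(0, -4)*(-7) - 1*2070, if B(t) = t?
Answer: 40266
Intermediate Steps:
h(D, E) = 6 + 3*E (h(D, E) = 3*E + 6 = 6 + 3*E)
m(j, N) = 288 + N*j (m(j, N) = N*j + (3*4)*(6 + 3*6) = N*j + 12*(6 + 18) = N*j + 12*24 = N*j + 288 = 288 + N*j)
-21*m(0, -4)*(-7) - 1*2070 = -21*(288 - 4*0)*(-7) - 1*2070 = -21*(288 + 0)*(-7) - 2070 = -21*288*(-7) - 2070 = -6048*(-7) - 2070 = 42336 - 2070 = 40266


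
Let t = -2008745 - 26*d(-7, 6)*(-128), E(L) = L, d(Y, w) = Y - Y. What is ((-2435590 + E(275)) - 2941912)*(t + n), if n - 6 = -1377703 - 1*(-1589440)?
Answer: 9662887673454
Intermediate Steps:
d(Y, w) = 0
n = 211743 (n = 6 + (-1377703 - 1*(-1589440)) = 6 + (-1377703 + 1589440) = 6 + 211737 = 211743)
t = -2008745 (t = -2008745 - 26*0*(-128) = -2008745 + 0*(-128) = -2008745 + 0 = -2008745)
((-2435590 + E(275)) - 2941912)*(t + n) = ((-2435590 + 275) - 2941912)*(-2008745 + 211743) = (-2435315 - 2941912)*(-1797002) = -5377227*(-1797002) = 9662887673454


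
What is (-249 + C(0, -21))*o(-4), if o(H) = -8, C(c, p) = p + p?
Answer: 2328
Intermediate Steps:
C(c, p) = 2*p
(-249 + C(0, -21))*o(-4) = (-249 + 2*(-21))*(-8) = (-249 - 42)*(-8) = -291*(-8) = 2328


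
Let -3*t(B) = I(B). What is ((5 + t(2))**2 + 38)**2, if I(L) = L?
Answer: 261121/81 ≈ 3223.7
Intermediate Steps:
t(B) = -B/3
((5 + t(2))**2 + 38)**2 = ((5 - 1/3*2)**2 + 38)**2 = ((5 - 2/3)**2 + 38)**2 = ((13/3)**2 + 38)**2 = (169/9 + 38)**2 = (511/9)**2 = 261121/81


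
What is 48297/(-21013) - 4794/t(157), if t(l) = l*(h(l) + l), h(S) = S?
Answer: -1240840914/517949437 ≈ -2.3957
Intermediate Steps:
t(l) = 2*l² (t(l) = l*(l + l) = l*(2*l) = 2*l²)
48297/(-21013) - 4794/t(157) = 48297/(-21013) - 4794/(2*157²) = 48297*(-1/21013) - 4794/(2*24649) = -48297/21013 - 4794/49298 = -48297/21013 - 4794*1/49298 = -48297/21013 - 2397/24649 = -1240840914/517949437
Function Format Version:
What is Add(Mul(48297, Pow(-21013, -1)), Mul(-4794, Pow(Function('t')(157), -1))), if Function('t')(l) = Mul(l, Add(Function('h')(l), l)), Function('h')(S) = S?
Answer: Rational(-1240840914, 517949437) ≈ -2.3957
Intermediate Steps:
Function('t')(l) = Mul(2, Pow(l, 2)) (Function('t')(l) = Mul(l, Add(l, l)) = Mul(l, Mul(2, l)) = Mul(2, Pow(l, 2)))
Add(Mul(48297, Pow(-21013, -1)), Mul(-4794, Pow(Function('t')(157), -1))) = Add(Mul(48297, Pow(-21013, -1)), Mul(-4794, Pow(Mul(2, Pow(157, 2)), -1))) = Add(Mul(48297, Rational(-1, 21013)), Mul(-4794, Pow(Mul(2, 24649), -1))) = Add(Rational(-48297, 21013), Mul(-4794, Pow(49298, -1))) = Add(Rational(-48297, 21013), Mul(-4794, Rational(1, 49298))) = Add(Rational(-48297, 21013), Rational(-2397, 24649)) = Rational(-1240840914, 517949437)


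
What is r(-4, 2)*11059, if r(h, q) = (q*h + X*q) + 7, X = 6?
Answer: 121649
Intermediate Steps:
r(h, q) = 7 + 6*q + h*q (r(h, q) = (q*h + 6*q) + 7 = (h*q + 6*q) + 7 = (6*q + h*q) + 7 = 7 + 6*q + h*q)
r(-4, 2)*11059 = (7 + 6*2 - 4*2)*11059 = (7 + 12 - 8)*11059 = 11*11059 = 121649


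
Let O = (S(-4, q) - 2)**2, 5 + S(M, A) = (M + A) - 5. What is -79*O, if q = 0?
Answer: -20224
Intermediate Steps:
S(M, A) = -10 + A + M (S(M, A) = -5 + ((M + A) - 5) = -5 + ((A + M) - 5) = -5 + (-5 + A + M) = -10 + A + M)
O = 256 (O = ((-10 + 0 - 4) - 2)**2 = (-14 - 2)**2 = (-16)**2 = 256)
-79*O = -79*256 = -20224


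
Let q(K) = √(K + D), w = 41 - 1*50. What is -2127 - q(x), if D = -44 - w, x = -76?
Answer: -2127 - I*√111 ≈ -2127.0 - 10.536*I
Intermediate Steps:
w = -9 (w = 41 - 50 = -9)
D = -35 (D = -44 - 1*(-9) = -44 + 9 = -35)
q(K) = √(-35 + K) (q(K) = √(K - 35) = √(-35 + K))
-2127 - q(x) = -2127 - √(-35 - 76) = -2127 - √(-111) = -2127 - I*√111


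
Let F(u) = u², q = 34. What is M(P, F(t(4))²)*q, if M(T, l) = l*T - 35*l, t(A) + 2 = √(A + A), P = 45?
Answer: 92480 - 65280*√2 ≈ 160.14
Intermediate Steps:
t(A) = -2 + √2*√A (t(A) = -2 + √(A + A) = -2 + √(2*A) = -2 + √2*√A)
M(T, l) = -35*l + T*l (M(T, l) = T*l - 35*l = -35*l + T*l)
M(P, F(t(4))²)*q = (((-2 + √2*√4)²)²*(-35 + 45))*34 = (((-2 + √2*2)²)²*10)*34 = (((-2 + 2*√2)²)²*10)*34 = ((-2 + 2*√2)⁴*10)*34 = (10*(-2 + 2*√2)⁴)*34 = 340*(-2 + 2*√2)⁴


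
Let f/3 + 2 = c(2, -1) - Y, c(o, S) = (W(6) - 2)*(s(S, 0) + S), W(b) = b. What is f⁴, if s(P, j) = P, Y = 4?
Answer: 3111696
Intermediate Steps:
c(o, S) = 8*S (c(o, S) = (6 - 2)*(S + S) = 4*(2*S) = 8*S)
f = -42 (f = -6 + 3*(8*(-1) - 1*4) = -6 + 3*(-8 - 4) = -6 + 3*(-12) = -6 - 36 = -42)
f⁴ = (-42)⁴ = 3111696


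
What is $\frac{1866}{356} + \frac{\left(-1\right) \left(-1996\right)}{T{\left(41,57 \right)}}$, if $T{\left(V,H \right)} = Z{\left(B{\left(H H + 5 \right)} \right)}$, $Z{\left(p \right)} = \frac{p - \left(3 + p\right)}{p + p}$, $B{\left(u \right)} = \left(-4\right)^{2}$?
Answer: $- \frac{11366417}{534} \approx -21285.0$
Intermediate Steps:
$B{\left(u \right)} = 16$
$Z{\left(p \right)} = - \frac{3}{2 p}$
$T{\left(V,H \right)} = - \frac{3}{32}$ ($T{\left(V,H \right)} = - \frac{3}{2 \cdot 16} = \left(- \frac{3}{2}\right) \frac{1}{16} = - \frac{3}{32}$)
$\frac{1866}{356} + \frac{\left(-1\right) \left(-1996\right)}{T{\left(41,57 \right)}} = \frac{1866}{356} + \frac{\left(-1\right) \left(-1996\right)}{- \frac{3}{32}} = 1866 \cdot \frac{1}{356} + 1996 \left(- \frac{32}{3}\right) = \frac{933}{178} - \frac{63872}{3} = - \frac{11366417}{534}$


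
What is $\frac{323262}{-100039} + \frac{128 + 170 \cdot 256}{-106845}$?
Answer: $- \frac{38905430662}{10688666955} \approx -3.6399$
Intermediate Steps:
$\frac{323262}{-100039} + \frac{128 + 170 \cdot 256}{-106845} = 323262 \left(- \frac{1}{100039}\right) + \left(128 + 43520\right) \left(- \frac{1}{106845}\right) = - \frac{323262}{100039} + 43648 \left(- \frac{1}{106845}\right) = - \frac{323262}{100039} - \frac{43648}{106845} = - \frac{38905430662}{10688666955}$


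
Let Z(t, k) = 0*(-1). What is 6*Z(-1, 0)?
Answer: 0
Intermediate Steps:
Z(t, k) = 0
6*Z(-1, 0) = 6*0 = 0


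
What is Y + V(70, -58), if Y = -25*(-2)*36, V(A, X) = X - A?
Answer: 1672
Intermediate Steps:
Y = 1800 (Y = 50*36 = 1800)
Y + V(70, -58) = 1800 + (-58 - 1*70) = 1800 + (-58 - 70) = 1800 - 128 = 1672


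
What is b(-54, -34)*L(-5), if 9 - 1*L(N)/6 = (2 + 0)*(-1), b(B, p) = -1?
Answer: -66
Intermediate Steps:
L(N) = 66 (L(N) = 54 - 6*(2 + 0)*(-1) = 54 - 12*(-1) = 54 - 6*(-2) = 54 + 12 = 66)
b(-54, -34)*L(-5) = -1*66 = -66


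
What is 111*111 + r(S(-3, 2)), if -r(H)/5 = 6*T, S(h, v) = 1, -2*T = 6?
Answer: 12411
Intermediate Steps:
T = -3 (T = -1/2*6 = -3)
r(H) = 90 (r(H) = -30*(-3) = -5*(-18) = 90)
111*111 + r(S(-3, 2)) = 111*111 + 90 = 12321 + 90 = 12411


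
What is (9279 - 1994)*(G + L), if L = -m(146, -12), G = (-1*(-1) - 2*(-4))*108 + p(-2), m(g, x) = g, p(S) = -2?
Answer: 6002840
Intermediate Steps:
G = 970 (G = (-1*(-1) - 2*(-4))*108 - 2 = (1 + 8)*108 - 2 = 9*108 - 2 = 972 - 2 = 970)
L = -146 (L = -1*146 = -146)
(9279 - 1994)*(G + L) = (9279 - 1994)*(970 - 146) = 7285*824 = 6002840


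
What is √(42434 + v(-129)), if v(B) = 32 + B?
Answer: √42337 ≈ 205.76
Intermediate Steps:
√(42434 + v(-129)) = √(42434 + (32 - 129)) = √(42434 - 97) = √42337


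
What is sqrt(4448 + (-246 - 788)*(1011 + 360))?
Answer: I*sqrt(1413166) ≈ 1188.8*I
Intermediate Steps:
sqrt(4448 + (-246 - 788)*(1011 + 360)) = sqrt(4448 - 1034*1371) = sqrt(4448 - 1417614) = sqrt(-1413166) = I*sqrt(1413166)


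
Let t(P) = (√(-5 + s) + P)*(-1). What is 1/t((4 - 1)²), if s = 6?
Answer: -⅒ ≈ -0.10000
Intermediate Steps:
t(P) = -1 - P (t(P) = (√(-5 + 6) + P)*(-1) = (√1 + P)*(-1) = (1 + P)*(-1) = -1 - P)
1/t((4 - 1)²) = 1/(-1 - (4 - 1)²) = 1/(-1 - 1*3²) = 1/(-1 - 1*9) = 1/(-1 - 9) = 1/(-10) = -⅒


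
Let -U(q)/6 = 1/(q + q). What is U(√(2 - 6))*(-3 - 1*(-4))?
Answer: 3*I/2 ≈ 1.5*I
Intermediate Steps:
U(q) = -3/q (U(q) = -6/(q + q) = -6*1/(2*q) = -3/q)
U(√(2 - 6))*(-3 - 1*(-4)) = (-3/√(2 - 6))*(-3 - 1*(-4)) = (-3*(-I/2))*(-3 + 4) = -3*(-I/2)*1 = -(-3)*I/2*1 = (3*I/2)*1 = 3*I/2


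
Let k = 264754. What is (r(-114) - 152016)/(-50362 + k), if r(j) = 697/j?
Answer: -17330521/24440688 ≈ -0.70908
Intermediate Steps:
(r(-114) - 152016)/(-50362 + k) = (697/(-114) - 152016)/(-50362 + 264754) = (697*(-1/114) - 152016)/214392 = (-697/114 - 152016)*(1/214392) = -17330521/114*1/214392 = -17330521/24440688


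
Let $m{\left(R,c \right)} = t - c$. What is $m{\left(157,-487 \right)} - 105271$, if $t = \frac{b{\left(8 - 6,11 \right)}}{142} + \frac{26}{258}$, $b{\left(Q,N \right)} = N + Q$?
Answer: $- \frac{1919429789}{18318} \approx -1.0478 \cdot 10^{5}$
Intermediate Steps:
$t = \frac{3523}{18318}$ ($t = \frac{11 + \left(8 - 6\right)}{142} + \frac{26}{258} = \left(11 + \left(8 - 6\right)\right) \frac{1}{142} + 26 \cdot \frac{1}{258} = \left(11 + 2\right) \frac{1}{142} + \frac{13}{129} = 13 \cdot \frac{1}{142} + \frac{13}{129} = \frac{13}{142} + \frac{13}{129} = \frac{3523}{18318} \approx 0.19232$)
$m{\left(R,c \right)} = \frac{3523}{18318} - c$
$m{\left(157,-487 \right)} - 105271 = \left(\frac{3523}{18318} - -487\right) - 105271 = \left(\frac{3523}{18318} + 487\right) - 105271 = \frac{8924389}{18318} - 105271 = - \frac{1919429789}{18318}$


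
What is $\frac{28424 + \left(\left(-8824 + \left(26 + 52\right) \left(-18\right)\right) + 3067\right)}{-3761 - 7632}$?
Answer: $- \frac{21263}{11393} \approx -1.8663$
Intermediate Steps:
$\frac{28424 + \left(\left(-8824 + \left(26 + 52\right) \left(-18\right)\right) + 3067\right)}{-3761 - 7632} = \frac{28424 + \left(\left(-8824 + 78 \left(-18\right)\right) + 3067\right)}{-11393} = \left(28424 + \left(\left(-8824 - 1404\right) + 3067\right)\right) \left(- \frac{1}{11393}\right) = \left(28424 + \left(-10228 + 3067\right)\right) \left(- \frac{1}{11393}\right) = \left(28424 - 7161\right) \left(- \frac{1}{11393}\right) = 21263 \left(- \frac{1}{11393}\right) = - \frac{21263}{11393}$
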